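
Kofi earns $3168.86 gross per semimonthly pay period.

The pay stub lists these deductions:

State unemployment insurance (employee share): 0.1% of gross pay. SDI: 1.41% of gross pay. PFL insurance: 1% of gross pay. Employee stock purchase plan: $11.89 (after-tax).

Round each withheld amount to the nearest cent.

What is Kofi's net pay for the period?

$3077.43

State unemployment insurance (employee share): $3168.86 × 0.001 = $3.17
SDI: $3168.86 × 0.0141 = $44.68
PFL insurance: $3168.86 × 0.01 = $31.69
Employee stock purchase plan: $11.89
Total deductions = $3.17 + $44.68 + $31.69 + $11.89 = $91.43
Net pay = $3168.86 − $91.43 = $3077.43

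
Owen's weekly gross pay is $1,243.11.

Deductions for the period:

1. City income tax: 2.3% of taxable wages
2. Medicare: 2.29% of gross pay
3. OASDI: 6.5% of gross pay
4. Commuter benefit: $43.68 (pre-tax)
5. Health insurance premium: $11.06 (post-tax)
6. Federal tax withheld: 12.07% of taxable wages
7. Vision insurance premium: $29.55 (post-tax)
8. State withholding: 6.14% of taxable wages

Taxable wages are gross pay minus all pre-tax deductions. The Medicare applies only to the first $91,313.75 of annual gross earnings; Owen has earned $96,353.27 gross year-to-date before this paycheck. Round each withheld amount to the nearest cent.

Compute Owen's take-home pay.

$832.01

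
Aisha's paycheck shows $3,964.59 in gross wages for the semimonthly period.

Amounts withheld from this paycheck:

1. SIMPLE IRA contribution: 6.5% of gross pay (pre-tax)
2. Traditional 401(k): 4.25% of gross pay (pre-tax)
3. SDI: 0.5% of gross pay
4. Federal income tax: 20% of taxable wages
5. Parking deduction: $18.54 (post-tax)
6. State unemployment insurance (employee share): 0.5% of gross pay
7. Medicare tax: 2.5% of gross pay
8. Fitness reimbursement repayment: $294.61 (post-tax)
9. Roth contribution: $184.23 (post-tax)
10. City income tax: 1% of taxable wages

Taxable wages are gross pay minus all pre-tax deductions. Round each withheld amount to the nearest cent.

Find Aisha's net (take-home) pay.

$2,159.20

SIMPLE IRA contribution: $3,964.59 × 0.065 = $257.70
Traditional 401(k): $3,964.59 × 0.0425 = $168.50
Pre-tax total = $257.70 + $168.50 = $426.20
Taxable wages = $3,964.59 − $426.20 = $3,538.39
City income tax: $3,538.39 × 0.01 = $35.38
Federal income tax: $3,538.39 × 0.2 = $707.68
State unemployment insurance (employee share): $3,964.59 × 0.005 = $19.82
Medicare tax: $3,964.59 × 0.025 = $99.11
SDI: $3,964.59 × 0.005 = $19.82
Roth contribution: $184.23
Parking deduction: $18.54
Fitness reimbursement repayment: $294.61
Total deductions = $257.70 + $168.50 + $35.38 + $707.68 + $19.82 + $99.11 + $19.82 + $184.23 + $18.54 + $294.61 = $1,805.39
Net pay = $3,964.59 − $1,805.39 = $2,159.20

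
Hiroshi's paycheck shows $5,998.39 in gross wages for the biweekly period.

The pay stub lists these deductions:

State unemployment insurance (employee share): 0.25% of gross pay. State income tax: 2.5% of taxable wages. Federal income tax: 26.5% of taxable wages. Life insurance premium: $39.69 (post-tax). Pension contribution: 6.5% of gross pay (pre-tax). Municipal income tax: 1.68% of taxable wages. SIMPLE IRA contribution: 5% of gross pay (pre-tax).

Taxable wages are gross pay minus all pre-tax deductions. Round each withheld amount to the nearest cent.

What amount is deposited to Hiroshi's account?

$3,625.22

SIMPLE IRA contribution: $5,998.39 × 0.05 = $299.92
Pension contribution: $5,998.39 × 0.065 = $389.90
Pre-tax total = $299.92 + $389.90 = $689.82
Taxable wages = $5,998.39 − $689.82 = $5,308.57
State income tax: $5,308.57 × 0.025 = $132.71
Federal income tax: $5,308.57 × 0.265 = $1,406.77
Municipal income tax: $5,308.57 × 0.0168 = $89.18
State unemployment insurance (employee share): $5,998.39 × 0.0025 = $15.00
Life insurance premium: $39.69
Total deductions = $299.92 + $389.90 + $132.71 + $1,406.77 + $89.18 + $15.00 + $39.69 = $2,373.17
Net pay = $5,998.39 − $2,373.17 = $3,625.22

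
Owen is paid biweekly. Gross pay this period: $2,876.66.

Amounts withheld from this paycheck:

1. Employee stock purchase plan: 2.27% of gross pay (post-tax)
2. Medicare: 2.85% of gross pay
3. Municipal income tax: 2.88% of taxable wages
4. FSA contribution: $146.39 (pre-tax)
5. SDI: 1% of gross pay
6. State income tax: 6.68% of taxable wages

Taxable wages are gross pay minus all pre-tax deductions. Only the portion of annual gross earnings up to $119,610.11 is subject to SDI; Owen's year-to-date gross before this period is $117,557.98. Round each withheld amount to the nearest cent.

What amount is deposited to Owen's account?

FSA contribution: $146.39
Taxable wages = $2,876.66 − $146.39 = $2,730.27
Municipal income tax: $2,730.27 × 0.0288 = $78.63
State income tax: $2,730.27 × 0.0668 = $182.38
SDI: only $119,610.11 − $117,557.98 = $2,052.13 of this check is subject → $2,052.13 × 0.01 = $20.52
Medicare: $2,876.66 × 0.0285 = $81.98
Employee stock purchase plan: $2,876.66 × 0.0227 = $65.30
Total deductions = $146.39 + $78.63 + $182.38 + $20.52 + $81.98 + $65.30 = $575.20
Net pay = $2,876.66 − $575.20 = $2,301.46

$2,301.46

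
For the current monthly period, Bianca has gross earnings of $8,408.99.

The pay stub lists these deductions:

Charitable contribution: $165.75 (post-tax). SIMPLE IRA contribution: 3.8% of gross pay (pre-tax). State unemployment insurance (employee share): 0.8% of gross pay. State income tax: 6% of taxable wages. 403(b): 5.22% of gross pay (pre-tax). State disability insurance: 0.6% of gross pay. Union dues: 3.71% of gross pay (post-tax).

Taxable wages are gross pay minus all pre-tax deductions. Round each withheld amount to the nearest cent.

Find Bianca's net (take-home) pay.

403(b): $8,408.99 × 0.0522 = $438.95
SIMPLE IRA contribution: $8,408.99 × 0.038 = $319.54
Pre-tax total = $438.95 + $319.54 = $758.49
Taxable wages = $8,408.99 − $758.49 = $7,650.50
State income tax: $7,650.50 × 0.06 = $459.03
State disability insurance: $8,408.99 × 0.006 = $50.45
State unemployment insurance (employee share): $8,408.99 × 0.008 = $67.27
Charitable contribution: $165.75
Union dues: $8,408.99 × 0.0371 = $311.97
Total deductions = $438.95 + $319.54 + $459.03 + $50.45 + $67.27 + $165.75 + $311.97 = $1,812.96
Net pay = $8,408.99 − $1,812.96 = $6,596.03

$6,596.03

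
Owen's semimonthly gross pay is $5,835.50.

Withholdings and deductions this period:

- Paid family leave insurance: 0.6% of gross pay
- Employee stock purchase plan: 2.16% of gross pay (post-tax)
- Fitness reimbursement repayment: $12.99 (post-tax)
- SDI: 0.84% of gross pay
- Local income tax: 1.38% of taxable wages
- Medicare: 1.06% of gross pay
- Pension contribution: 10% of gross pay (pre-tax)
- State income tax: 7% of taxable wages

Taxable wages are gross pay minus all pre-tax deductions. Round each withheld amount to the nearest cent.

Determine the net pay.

$4,526.90

Pension contribution: $5,835.50 × 0.1 = $583.55
Taxable wages = $5,835.50 − $583.55 = $5,251.95
State income tax: $5,251.95 × 0.07 = $367.64
Local income tax: $5,251.95 × 0.0138 = $72.48
SDI: $5,835.50 × 0.0084 = $49.02
Paid family leave insurance: $5,835.50 × 0.006 = $35.01
Medicare: $5,835.50 × 0.0106 = $61.86
Employee stock purchase plan: $5,835.50 × 0.0216 = $126.05
Fitness reimbursement repayment: $12.99
Total deductions = $583.55 + $367.64 + $72.48 + $49.02 + $35.01 + $61.86 + $126.05 + $12.99 = $1,308.60
Net pay = $5,835.50 − $1,308.60 = $4,526.90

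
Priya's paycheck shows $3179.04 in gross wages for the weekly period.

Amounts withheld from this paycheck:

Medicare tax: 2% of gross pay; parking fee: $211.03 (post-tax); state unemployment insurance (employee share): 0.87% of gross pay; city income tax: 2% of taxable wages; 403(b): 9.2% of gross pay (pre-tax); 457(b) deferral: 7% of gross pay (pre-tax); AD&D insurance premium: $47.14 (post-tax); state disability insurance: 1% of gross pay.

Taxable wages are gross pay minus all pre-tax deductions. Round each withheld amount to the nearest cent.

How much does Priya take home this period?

$2229.56

403(b): $3179.04 × 0.092 = $292.47
457(b) deferral: $3179.04 × 0.07 = $222.53
Pre-tax total = $292.47 + $222.53 = $515.00
Taxable wages = $3179.04 − $515.00 = $2664.04
City income tax: $2664.04 × 0.02 = $53.28
Medicare tax: $3179.04 × 0.02 = $63.58
State unemployment insurance (employee share): $3179.04 × 0.0087 = $27.66
State disability insurance: $3179.04 × 0.01 = $31.79
Parking fee: $211.03
AD&D insurance premium: $47.14
Total deductions = $292.47 + $222.53 + $53.28 + $63.58 + $27.66 + $31.79 + $211.03 + $47.14 = $949.48
Net pay = $3179.04 − $949.48 = $2229.56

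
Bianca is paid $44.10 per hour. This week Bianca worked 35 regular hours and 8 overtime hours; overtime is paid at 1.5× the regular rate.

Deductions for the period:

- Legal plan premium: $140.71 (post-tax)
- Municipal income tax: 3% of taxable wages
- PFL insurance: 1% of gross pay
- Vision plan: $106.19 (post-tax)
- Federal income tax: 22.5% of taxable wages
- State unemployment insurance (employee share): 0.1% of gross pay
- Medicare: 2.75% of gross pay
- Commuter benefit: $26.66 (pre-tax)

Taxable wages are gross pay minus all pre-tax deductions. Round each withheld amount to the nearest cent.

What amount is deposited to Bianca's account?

$1,197.60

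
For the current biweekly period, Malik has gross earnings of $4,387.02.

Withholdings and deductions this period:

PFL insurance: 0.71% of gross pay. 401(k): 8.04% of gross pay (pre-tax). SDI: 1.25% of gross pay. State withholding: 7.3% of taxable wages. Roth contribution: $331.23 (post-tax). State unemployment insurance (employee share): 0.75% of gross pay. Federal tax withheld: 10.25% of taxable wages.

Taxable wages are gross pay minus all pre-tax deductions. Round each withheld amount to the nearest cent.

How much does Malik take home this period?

$2,876.16

401(k): $4,387.02 × 0.0804 = $352.72
Taxable wages = $4,387.02 − $352.72 = $4,034.30
State withholding: $4,034.30 × 0.073 = $294.50
Federal tax withheld: $4,034.30 × 0.1025 = $413.52
SDI: $4,387.02 × 0.0125 = $54.84
State unemployment insurance (employee share): $4,387.02 × 0.0075 = $32.90
PFL insurance: $4,387.02 × 0.0071 = $31.15
Roth contribution: $331.23
Total deductions = $352.72 + $294.50 + $413.52 + $54.84 + $32.90 + $31.15 + $331.23 = $1,510.86
Net pay = $4,387.02 − $1,510.86 = $2,876.16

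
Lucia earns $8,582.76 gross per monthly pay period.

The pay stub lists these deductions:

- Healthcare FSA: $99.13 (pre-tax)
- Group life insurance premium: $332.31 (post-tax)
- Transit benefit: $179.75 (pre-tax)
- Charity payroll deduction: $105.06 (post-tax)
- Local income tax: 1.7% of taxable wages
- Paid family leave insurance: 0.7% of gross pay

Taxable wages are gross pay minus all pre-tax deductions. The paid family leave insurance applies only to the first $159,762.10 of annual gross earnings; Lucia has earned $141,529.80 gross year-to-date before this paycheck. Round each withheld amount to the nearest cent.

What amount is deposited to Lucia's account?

$7,665.26

Healthcare FSA: $99.13
Transit benefit: $179.75
Pre-tax total = $99.13 + $179.75 = $278.88
Taxable wages = $8,582.76 − $278.88 = $8,303.88
Local income tax: $8,303.88 × 0.017 = $141.17
Paid family leave insurance: cap not yet reached, full $8,582.76 is subject → $8,582.76 × 0.007 = $60.08
Group life insurance premium: $332.31
Charity payroll deduction: $105.06
Total deductions = $99.13 + $179.75 + $141.17 + $60.08 + $332.31 + $105.06 = $917.50
Net pay = $8,582.76 − $917.50 = $7,665.26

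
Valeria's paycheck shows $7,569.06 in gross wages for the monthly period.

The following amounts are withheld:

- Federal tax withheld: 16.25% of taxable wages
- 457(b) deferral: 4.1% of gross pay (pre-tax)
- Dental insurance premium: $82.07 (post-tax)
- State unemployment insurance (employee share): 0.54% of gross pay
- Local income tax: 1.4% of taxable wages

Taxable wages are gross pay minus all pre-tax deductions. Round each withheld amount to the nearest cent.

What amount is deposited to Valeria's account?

$5,854.63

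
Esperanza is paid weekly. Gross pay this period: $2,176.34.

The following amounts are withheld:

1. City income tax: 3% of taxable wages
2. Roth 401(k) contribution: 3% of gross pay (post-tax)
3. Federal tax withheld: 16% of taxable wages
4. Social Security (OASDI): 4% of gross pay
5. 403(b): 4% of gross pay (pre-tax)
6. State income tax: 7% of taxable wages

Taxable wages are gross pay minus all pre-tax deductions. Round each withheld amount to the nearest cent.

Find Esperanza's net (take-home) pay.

403(b): $2,176.34 × 0.04 = $87.05
Taxable wages = $2,176.34 − $87.05 = $2,089.29
City income tax: $2,089.29 × 0.03 = $62.68
Federal tax withheld: $2,089.29 × 0.16 = $334.29
State income tax: $2,089.29 × 0.07 = $146.25
Social Security (OASDI): $2,176.34 × 0.04 = $87.05
Roth 401(k) contribution: $2,176.34 × 0.03 = $65.29
Total deductions = $87.05 + $62.68 + $334.29 + $146.25 + $87.05 + $65.29 = $782.61
Net pay = $2,176.34 − $782.61 = $1,393.73

$1,393.73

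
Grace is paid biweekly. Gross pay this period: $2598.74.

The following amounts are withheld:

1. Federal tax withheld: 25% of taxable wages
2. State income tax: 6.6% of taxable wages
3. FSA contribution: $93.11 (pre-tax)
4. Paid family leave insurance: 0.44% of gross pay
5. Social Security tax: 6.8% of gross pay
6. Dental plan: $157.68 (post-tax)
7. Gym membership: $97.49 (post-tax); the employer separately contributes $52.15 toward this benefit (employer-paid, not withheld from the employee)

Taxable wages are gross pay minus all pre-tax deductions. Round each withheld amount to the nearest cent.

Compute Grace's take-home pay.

$1270.54

FSA contribution: $93.11
Taxable wages = $2598.74 − $93.11 = $2505.63
Federal tax withheld: $2505.63 × 0.25 = $626.41
State income tax: $2505.63 × 0.066 = $165.37
Paid family leave insurance: $2598.74 × 0.0044 = $11.43
Social Security tax: $2598.74 × 0.068 = $176.71
Dental plan: $157.68
Gym membership: $97.49
(Employer's $52.15 toward gym membership is not withheld from the employee.)
Total deductions = $93.11 + $626.41 + $165.37 + $11.43 + $176.71 + $157.68 + $97.49 = $1328.20
Net pay = $2598.74 − $1328.20 = $1270.54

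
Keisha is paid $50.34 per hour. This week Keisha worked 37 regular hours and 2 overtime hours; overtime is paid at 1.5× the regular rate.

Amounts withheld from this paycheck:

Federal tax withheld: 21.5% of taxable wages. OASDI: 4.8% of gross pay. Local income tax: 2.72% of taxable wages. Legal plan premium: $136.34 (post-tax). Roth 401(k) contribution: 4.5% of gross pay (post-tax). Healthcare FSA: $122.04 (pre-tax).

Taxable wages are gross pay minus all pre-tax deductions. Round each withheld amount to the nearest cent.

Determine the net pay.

Regular pay: 37 × $50.34 = $1862.58
Overtime pay: 2 × $50.34 × 1.5 = $151.02
Gross pay = $1862.58 + $151.02 = $2013.60
Healthcare FSA: $122.04
Taxable wages = $2013.60 − $122.04 = $1891.56
Local income tax: $1891.56 × 0.0272 = $51.45
Federal tax withheld: $1891.56 × 0.215 = $406.69
OASDI: $2013.60 × 0.048 = $96.65
Legal plan premium: $136.34
Roth 401(k) contribution: $2013.60 × 0.045 = $90.61
Total deductions = $122.04 + $51.45 + $406.69 + $96.65 + $136.34 + $90.61 = $903.78
Net pay = $2013.60 − $903.78 = $1109.82

$1109.82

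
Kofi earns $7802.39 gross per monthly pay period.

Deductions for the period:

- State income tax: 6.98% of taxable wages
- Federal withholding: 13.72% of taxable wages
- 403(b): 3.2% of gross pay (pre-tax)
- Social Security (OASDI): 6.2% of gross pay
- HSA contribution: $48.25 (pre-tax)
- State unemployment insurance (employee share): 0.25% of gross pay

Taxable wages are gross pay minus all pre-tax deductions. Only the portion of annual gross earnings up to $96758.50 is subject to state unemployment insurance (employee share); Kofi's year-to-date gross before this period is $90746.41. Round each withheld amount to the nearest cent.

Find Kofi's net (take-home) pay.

HSA contribution: $48.25
403(b): $7802.39 × 0.032 = $249.68
Pre-tax total = $48.25 + $249.68 = $297.93
Taxable wages = $7802.39 − $297.93 = $7504.46
State income tax: $7504.46 × 0.0698 = $523.81
Federal withholding: $7504.46 × 0.1372 = $1029.61
Social Security (OASDI): $7802.39 × 0.062 = $483.75
State unemployment insurance (employee share): only $96758.50 − $90746.41 = $6012.09 of this check is subject → $6012.09 × 0.0025 = $15.03
Total deductions = $48.25 + $249.68 + $523.81 + $1029.61 + $483.75 + $15.03 = $2350.13
Net pay = $7802.39 − $2350.13 = $5452.26

$5452.26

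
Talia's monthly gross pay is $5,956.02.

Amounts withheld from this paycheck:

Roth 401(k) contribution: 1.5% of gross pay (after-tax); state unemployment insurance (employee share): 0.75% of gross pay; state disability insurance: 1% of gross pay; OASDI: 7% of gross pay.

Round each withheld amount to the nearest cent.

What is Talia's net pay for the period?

$5,345.53

OASDI: $5,956.02 × 0.07 = $416.92
State unemployment insurance (employee share): $5,956.02 × 0.0075 = $44.67
State disability insurance: $5,956.02 × 0.01 = $59.56
Roth 401(k) contribution: $5,956.02 × 0.015 = $89.34
Total deductions = $416.92 + $44.67 + $59.56 + $89.34 = $610.49
Net pay = $5,956.02 − $610.49 = $5,345.53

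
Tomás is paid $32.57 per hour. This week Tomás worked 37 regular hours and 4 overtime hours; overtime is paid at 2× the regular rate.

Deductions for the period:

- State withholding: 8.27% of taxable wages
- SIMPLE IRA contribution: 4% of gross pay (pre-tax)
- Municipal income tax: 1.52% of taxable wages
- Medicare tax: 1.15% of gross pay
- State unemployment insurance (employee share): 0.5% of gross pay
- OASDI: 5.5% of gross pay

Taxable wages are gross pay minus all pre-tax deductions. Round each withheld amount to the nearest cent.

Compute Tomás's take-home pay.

Regular pay: 37 × $32.57 = $1205.09
Overtime pay: 4 × $32.57 × 2 = $260.56
Gross pay = $1205.09 + $260.56 = $1465.65
SIMPLE IRA contribution: $1465.65 × 0.04 = $58.63
Taxable wages = $1465.65 − $58.63 = $1407.02
Municipal income tax: $1407.02 × 0.0152 = $21.39
State withholding: $1407.02 × 0.0827 = $116.36
OASDI: $1465.65 × 0.055 = $80.61
Medicare tax: $1465.65 × 0.0115 = $16.85
State unemployment insurance (employee share): $1465.65 × 0.005 = $7.33
Total deductions = $58.63 + $21.39 + $116.36 + $80.61 + $16.85 + $7.33 = $301.17
Net pay = $1465.65 − $301.17 = $1164.48

$1164.48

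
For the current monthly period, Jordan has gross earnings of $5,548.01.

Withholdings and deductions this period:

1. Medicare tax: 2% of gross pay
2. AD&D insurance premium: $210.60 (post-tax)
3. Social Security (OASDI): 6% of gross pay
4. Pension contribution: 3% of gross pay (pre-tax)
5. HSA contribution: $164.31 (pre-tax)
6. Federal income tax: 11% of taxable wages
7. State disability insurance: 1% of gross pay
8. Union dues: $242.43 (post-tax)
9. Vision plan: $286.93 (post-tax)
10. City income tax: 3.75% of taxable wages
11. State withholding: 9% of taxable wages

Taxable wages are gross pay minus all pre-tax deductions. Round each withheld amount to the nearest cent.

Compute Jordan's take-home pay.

Pension contribution: $5,548.01 × 0.03 = $166.44
HSA contribution: $164.31
Pre-tax total = $166.44 + $164.31 = $330.75
Taxable wages = $5,548.01 − $330.75 = $5,217.26
City income tax: $5,217.26 × 0.0375 = $195.65
State withholding: $5,217.26 × 0.09 = $469.55
Federal income tax: $5,217.26 × 0.11 = $573.90
Social Security (OASDI): $5,548.01 × 0.06 = $332.88
Medicare tax: $5,548.01 × 0.02 = $110.96
State disability insurance: $5,548.01 × 0.01 = $55.48
AD&D insurance premium: $210.60
Union dues: $242.43
Vision plan: $286.93
Total deductions = $166.44 + $164.31 + $195.65 + $469.55 + $573.90 + $332.88 + $110.96 + $55.48 + $210.60 + $242.43 + $286.93 = $2,809.13
Net pay = $5,548.01 − $2,809.13 = $2,738.88

$2,738.88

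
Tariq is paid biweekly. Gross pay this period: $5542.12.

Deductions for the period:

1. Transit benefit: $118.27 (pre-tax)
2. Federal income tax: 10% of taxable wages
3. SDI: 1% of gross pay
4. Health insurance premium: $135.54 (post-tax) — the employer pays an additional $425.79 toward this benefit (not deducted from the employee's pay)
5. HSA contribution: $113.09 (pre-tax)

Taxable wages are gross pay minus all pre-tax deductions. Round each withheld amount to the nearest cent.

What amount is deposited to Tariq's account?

$4588.72

HSA contribution: $113.09
Transit benefit: $118.27
Pre-tax total = $113.09 + $118.27 = $231.36
Taxable wages = $5542.12 − $231.36 = $5310.76
Federal income tax: $5310.76 × 0.1 = $531.08
SDI: $5542.12 × 0.01 = $55.42
Health insurance premium: $135.54
(Employer's $425.79 toward health insurance premium is not withheld from the employee.)
Total deductions = $113.09 + $118.27 + $531.08 + $55.42 + $135.54 = $953.40
Net pay = $5542.12 − $953.40 = $4588.72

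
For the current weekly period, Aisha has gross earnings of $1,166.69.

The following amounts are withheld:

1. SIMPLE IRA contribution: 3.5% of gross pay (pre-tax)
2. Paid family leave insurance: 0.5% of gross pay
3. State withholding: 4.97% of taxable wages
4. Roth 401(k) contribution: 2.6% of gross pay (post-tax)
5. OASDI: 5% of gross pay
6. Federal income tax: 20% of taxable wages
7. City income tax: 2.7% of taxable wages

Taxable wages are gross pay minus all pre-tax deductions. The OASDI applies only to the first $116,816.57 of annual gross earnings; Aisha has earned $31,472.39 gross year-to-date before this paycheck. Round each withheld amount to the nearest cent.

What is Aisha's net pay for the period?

$719.84

SIMPLE IRA contribution: $1,166.69 × 0.035 = $40.83
Taxable wages = $1,166.69 − $40.83 = $1,125.86
City income tax: $1,125.86 × 0.027 = $30.40
Federal income tax: $1,125.86 × 0.2 = $225.17
State withholding: $1,125.86 × 0.0497 = $55.96
OASDI: cap not yet reached, full $1,166.69 is subject → $1,166.69 × 0.05 = $58.33
Paid family leave insurance: $1,166.69 × 0.005 = $5.83
Roth 401(k) contribution: $1,166.69 × 0.026 = $30.33
Total deductions = $40.83 + $30.40 + $225.17 + $55.96 + $58.33 + $5.83 + $30.33 = $446.85
Net pay = $1,166.69 − $446.85 = $719.84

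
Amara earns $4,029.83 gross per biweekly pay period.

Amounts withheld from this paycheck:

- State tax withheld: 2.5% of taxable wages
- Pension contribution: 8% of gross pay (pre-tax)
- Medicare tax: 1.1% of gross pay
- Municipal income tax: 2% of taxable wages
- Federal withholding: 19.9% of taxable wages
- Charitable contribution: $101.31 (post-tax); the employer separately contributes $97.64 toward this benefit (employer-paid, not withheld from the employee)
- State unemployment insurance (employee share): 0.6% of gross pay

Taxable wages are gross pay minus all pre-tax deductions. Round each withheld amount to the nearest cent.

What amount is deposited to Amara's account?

Pension contribution: $4,029.83 × 0.08 = $322.39
Taxable wages = $4,029.83 − $322.39 = $3,707.44
Municipal income tax: $3,707.44 × 0.02 = $74.15
State tax withheld: $3,707.44 × 0.025 = $92.69
Federal withholding: $3,707.44 × 0.199 = $737.78
Medicare tax: $4,029.83 × 0.011 = $44.33
State unemployment insurance (employee share): $4,029.83 × 0.006 = $24.18
Charitable contribution: $101.31
(Employer's $97.64 toward charitable contribution is not withheld from the employee.)
Total deductions = $322.39 + $74.15 + $92.69 + $737.78 + $44.33 + $24.18 + $101.31 = $1,396.83
Net pay = $4,029.83 − $1,396.83 = $2,633.00

$2,633.00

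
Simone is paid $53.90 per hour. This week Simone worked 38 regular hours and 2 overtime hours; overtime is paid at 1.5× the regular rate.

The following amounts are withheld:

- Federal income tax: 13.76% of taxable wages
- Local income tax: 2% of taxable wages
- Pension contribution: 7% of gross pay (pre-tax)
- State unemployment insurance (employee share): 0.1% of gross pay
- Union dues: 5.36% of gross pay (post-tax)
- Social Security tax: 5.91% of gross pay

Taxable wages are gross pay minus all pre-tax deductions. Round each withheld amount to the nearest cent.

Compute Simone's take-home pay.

Regular pay: 38 × $53.90 = $2,048.20
Overtime pay: 2 × $53.90 × 1.5 = $161.70
Gross pay = $2,048.20 + $161.70 = $2,209.90
Pension contribution: $2,209.90 × 0.07 = $154.69
Taxable wages = $2,209.90 − $154.69 = $2,055.21
Local income tax: $2,055.21 × 0.02 = $41.10
Federal income tax: $2,055.21 × 0.1376 = $282.80
State unemployment insurance (employee share): $2,209.90 × 0.001 = $2.21
Social Security tax: $2,209.90 × 0.0591 = $130.61
Union dues: $2,209.90 × 0.0536 = $118.45
Total deductions = $154.69 + $41.10 + $282.80 + $2.21 + $130.61 + $118.45 = $729.86
Net pay = $2,209.90 − $729.86 = $1,480.04

$1,480.04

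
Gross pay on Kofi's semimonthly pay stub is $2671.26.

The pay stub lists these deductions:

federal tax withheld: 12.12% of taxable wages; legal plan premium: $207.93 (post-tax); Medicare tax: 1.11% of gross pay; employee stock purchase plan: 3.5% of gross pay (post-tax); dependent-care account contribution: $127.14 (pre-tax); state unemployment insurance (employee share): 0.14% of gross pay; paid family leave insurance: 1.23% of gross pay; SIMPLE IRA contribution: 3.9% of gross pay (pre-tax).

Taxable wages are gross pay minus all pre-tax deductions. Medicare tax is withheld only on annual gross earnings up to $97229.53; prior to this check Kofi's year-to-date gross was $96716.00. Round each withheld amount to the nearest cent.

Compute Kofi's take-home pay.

$1800.50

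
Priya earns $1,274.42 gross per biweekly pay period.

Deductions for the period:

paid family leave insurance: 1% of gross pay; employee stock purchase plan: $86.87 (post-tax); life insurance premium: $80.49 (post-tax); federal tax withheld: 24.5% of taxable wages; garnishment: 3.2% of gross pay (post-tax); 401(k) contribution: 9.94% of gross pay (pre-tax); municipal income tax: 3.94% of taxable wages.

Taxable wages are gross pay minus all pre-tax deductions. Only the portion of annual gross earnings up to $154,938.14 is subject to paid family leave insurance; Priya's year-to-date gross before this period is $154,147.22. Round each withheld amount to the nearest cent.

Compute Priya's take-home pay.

401(k) contribution: $1,274.42 × 0.0994 = $126.68
Taxable wages = $1,274.42 − $126.68 = $1,147.74
Municipal income tax: $1,147.74 × 0.0394 = $45.22
Federal tax withheld: $1,147.74 × 0.245 = $281.20
Paid family leave insurance: only $154,938.14 − $154,147.22 = $790.92 of this check is subject → $790.92 × 0.01 = $7.91
Employee stock purchase plan: $86.87
Life insurance premium: $80.49
Garnishment: $1,274.42 × 0.032 = $40.78
Total deductions = $126.68 + $45.22 + $281.20 + $7.91 + $86.87 + $80.49 + $40.78 = $669.15
Net pay = $1,274.42 − $669.15 = $605.27

$605.27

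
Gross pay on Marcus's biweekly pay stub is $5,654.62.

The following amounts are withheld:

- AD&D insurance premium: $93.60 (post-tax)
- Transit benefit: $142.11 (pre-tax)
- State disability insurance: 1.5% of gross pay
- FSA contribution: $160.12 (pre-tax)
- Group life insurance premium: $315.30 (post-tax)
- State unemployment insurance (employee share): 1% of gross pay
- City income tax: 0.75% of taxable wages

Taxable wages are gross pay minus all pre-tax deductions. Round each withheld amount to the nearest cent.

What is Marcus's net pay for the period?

FSA contribution: $160.12
Transit benefit: $142.11
Pre-tax total = $160.12 + $142.11 = $302.23
Taxable wages = $5,654.62 − $302.23 = $5,352.39
City income tax: $5,352.39 × 0.0075 = $40.14
State unemployment insurance (employee share): $5,654.62 × 0.01 = $56.55
State disability insurance: $5,654.62 × 0.015 = $84.82
Group life insurance premium: $315.30
AD&D insurance premium: $93.60
Total deductions = $160.12 + $142.11 + $40.14 + $56.55 + $84.82 + $315.30 + $93.60 = $892.64
Net pay = $5,654.62 − $892.64 = $4,761.98

$4,761.98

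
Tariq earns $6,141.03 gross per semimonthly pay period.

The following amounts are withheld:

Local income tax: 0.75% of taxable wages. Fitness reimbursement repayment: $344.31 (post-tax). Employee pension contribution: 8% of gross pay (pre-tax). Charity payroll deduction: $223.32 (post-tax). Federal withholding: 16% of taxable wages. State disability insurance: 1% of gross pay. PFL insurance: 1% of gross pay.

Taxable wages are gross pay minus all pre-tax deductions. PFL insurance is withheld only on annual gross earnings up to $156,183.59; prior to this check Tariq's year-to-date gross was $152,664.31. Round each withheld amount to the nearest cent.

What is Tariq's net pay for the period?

$4,039.19

Employee pension contribution: $6,141.03 × 0.08 = $491.28
Taxable wages = $6,141.03 − $491.28 = $5,649.75
Federal withholding: $5,649.75 × 0.16 = $903.96
Local income tax: $5,649.75 × 0.0075 = $42.37
State disability insurance: $6,141.03 × 0.01 = $61.41
PFL insurance: only $156,183.59 − $152,664.31 = $3,519.28 of this check is subject → $3,519.28 × 0.01 = $35.19
Charity payroll deduction: $223.32
Fitness reimbursement repayment: $344.31
Total deductions = $491.28 + $903.96 + $42.37 + $61.41 + $35.19 + $223.32 + $344.31 = $2,101.84
Net pay = $6,141.03 − $2,101.84 = $4,039.19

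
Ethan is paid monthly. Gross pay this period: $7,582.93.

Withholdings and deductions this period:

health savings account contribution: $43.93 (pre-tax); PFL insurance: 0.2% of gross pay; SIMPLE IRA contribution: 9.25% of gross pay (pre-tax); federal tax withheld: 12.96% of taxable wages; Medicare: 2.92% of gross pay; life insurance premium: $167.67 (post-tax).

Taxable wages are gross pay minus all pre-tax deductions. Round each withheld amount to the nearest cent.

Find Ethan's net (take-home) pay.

$5,547.17

SIMPLE IRA contribution: $7,582.93 × 0.0925 = $701.42
Health savings account contribution: $43.93
Pre-tax total = $701.42 + $43.93 = $745.35
Taxable wages = $7,582.93 − $745.35 = $6,837.58
Federal tax withheld: $6,837.58 × 0.1296 = $886.15
PFL insurance: $7,582.93 × 0.002 = $15.17
Medicare: $7,582.93 × 0.0292 = $221.42
Life insurance premium: $167.67
Total deductions = $701.42 + $43.93 + $886.15 + $15.17 + $221.42 + $167.67 = $2,035.76
Net pay = $7,582.93 − $2,035.76 = $5,547.17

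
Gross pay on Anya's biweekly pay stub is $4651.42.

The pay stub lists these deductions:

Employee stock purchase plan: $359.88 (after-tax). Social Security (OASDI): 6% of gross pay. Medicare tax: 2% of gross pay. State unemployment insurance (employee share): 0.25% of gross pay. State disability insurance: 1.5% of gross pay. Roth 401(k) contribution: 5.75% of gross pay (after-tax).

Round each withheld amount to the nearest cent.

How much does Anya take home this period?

$3570.56

Medicare tax: $4651.42 × 0.02 = $93.03
Social Security (OASDI): $4651.42 × 0.06 = $279.09
State unemployment insurance (employee share): $4651.42 × 0.0025 = $11.63
State disability insurance: $4651.42 × 0.015 = $69.77
Employee stock purchase plan: $359.88
Roth 401(k) contribution: $4651.42 × 0.0575 = $267.46
Total deductions = $93.03 + $279.09 + $11.63 + $69.77 + $359.88 + $267.46 = $1080.86
Net pay = $4651.42 − $1080.86 = $3570.56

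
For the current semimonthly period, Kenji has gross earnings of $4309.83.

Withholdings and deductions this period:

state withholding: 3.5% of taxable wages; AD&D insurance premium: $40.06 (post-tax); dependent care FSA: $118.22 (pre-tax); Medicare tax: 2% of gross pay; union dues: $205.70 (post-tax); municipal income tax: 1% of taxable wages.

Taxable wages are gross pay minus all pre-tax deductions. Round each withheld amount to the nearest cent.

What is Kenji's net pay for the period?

Dependent care FSA: $118.22
Taxable wages = $4309.83 − $118.22 = $4191.61
State withholding: $4191.61 × 0.035 = $146.71
Municipal income tax: $4191.61 × 0.01 = $41.92
Medicare tax: $4309.83 × 0.02 = $86.20
Union dues: $205.70
AD&D insurance premium: $40.06
Total deductions = $118.22 + $146.71 + $41.92 + $86.20 + $205.70 + $40.06 = $638.81
Net pay = $4309.83 − $638.81 = $3671.02

$3671.02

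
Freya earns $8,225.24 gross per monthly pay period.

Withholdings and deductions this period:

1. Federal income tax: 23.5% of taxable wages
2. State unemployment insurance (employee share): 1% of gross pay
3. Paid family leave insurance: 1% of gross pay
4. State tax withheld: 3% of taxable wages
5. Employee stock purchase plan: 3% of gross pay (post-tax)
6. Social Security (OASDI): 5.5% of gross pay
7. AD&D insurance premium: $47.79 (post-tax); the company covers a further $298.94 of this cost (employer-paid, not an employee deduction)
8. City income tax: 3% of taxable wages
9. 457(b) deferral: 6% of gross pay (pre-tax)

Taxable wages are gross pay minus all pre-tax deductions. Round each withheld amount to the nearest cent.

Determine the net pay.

457(b) deferral: $8,225.24 × 0.06 = $493.51
Taxable wages = $8,225.24 − $493.51 = $7,731.73
City income tax: $7,731.73 × 0.03 = $231.95
State tax withheld: $7,731.73 × 0.03 = $231.95
Federal income tax: $7,731.73 × 0.235 = $1,816.96
Paid family leave insurance: $8,225.24 × 0.01 = $82.25
State unemployment insurance (employee share): $8,225.24 × 0.01 = $82.25
Social Security (OASDI): $8,225.24 × 0.055 = $452.39
Employee stock purchase plan: $8,225.24 × 0.03 = $246.76
AD&D insurance premium: $47.79
(Employer's $298.94 toward AD&D insurance premium is not withheld from the employee.)
Total deductions = $493.51 + $231.95 + $231.95 + $1,816.96 + $82.25 + $82.25 + $452.39 + $246.76 + $47.79 = $3,685.81
Net pay = $8,225.24 − $3,685.81 = $4,539.43

$4,539.43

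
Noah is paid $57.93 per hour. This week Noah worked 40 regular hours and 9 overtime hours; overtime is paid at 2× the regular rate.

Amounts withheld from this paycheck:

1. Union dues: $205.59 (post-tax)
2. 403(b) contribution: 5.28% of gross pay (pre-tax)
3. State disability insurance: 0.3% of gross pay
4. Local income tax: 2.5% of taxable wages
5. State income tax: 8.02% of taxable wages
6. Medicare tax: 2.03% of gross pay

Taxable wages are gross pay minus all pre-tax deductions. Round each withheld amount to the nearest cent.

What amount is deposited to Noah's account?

$2,563.86

Regular pay: 40 × $57.93 = $2,317.20
Overtime pay: 9 × $57.93 × 2 = $1,042.74
Gross pay = $2,317.20 + $1,042.74 = $3,359.94
403(b) contribution: $3,359.94 × 0.0528 = $177.40
Taxable wages = $3,359.94 − $177.40 = $3,182.54
State income tax: $3,182.54 × 0.0802 = $255.24
Local income tax: $3,182.54 × 0.025 = $79.56
State disability insurance: $3,359.94 × 0.003 = $10.08
Medicare tax: $3,359.94 × 0.0203 = $68.21
Union dues: $205.59
Total deductions = $177.40 + $255.24 + $79.56 + $10.08 + $68.21 + $205.59 = $796.08
Net pay = $3,359.94 − $796.08 = $2,563.86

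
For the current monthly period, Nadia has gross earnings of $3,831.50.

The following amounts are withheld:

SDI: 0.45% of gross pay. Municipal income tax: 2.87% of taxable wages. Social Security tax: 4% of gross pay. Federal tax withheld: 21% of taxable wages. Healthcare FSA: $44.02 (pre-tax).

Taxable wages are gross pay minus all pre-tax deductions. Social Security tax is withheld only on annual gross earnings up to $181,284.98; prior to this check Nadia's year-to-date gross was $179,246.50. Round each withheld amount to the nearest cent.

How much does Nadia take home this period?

$2,784.63

Healthcare FSA: $44.02
Taxable wages = $3,831.50 − $44.02 = $3,787.48
Federal tax withheld: $3,787.48 × 0.21 = $795.37
Municipal income tax: $3,787.48 × 0.0287 = $108.70
SDI: $3,831.50 × 0.0045 = $17.24
Social Security tax: only $181,284.98 − $179,246.50 = $2,038.48 of this check is subject → $2,038.48 × 0.04 = $81.54
Total deductions = $44.02 + $795.37 + $108.70 + $17.24 + $81.54 = $1,046.87
Net pay = $3,831.50 − $1,046.87 = $2,784.63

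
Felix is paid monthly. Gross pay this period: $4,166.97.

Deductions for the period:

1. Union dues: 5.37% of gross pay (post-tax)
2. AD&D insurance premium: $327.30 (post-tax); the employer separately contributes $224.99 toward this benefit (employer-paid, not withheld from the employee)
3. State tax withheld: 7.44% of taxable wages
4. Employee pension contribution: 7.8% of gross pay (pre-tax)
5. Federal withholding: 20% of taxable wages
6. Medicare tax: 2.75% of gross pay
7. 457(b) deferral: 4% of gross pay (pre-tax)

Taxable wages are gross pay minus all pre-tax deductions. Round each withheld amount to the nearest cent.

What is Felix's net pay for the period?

457(b) deferral: $4,166.97 × 0.04 = $166.68
Employee pension contribution: $4,166.97 × 0.078 = $325.02
Pre-tax total = $166.68 + $325.02 = $491.70
Taxable wages = $4,166.97 − $491.70 = $3,675.27
Federal withholding: $3,675.27 × 0.2 = $735.05
State tax withheld: $3,675.27 × 0.0744 = $273.44
Medicare tax: $4,166.97 × 0.0275 = $114.59
Union dues: $4,166.97 × 0.0537 = $223.77
AD&D insurance premium: $327.30
(Employer's $224.99 toward AD&D insurance premium is not withheld from the employee.)
Total deductions = $166.68 + $325.02 + $735.05 + $273.44 + $114.59 + $223.77 + $327.30 = $2,165.85
Net pay = $4,166.97 − $2,165.85 = $2,001.12

$2,001.12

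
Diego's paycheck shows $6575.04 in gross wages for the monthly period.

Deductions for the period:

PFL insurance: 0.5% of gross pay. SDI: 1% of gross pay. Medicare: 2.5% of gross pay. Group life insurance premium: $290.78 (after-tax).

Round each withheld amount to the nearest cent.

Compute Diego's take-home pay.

$6021.25

Medicare: $6575.04 × 0.025 = $164.38
SDI: $6575.04 × 0.01 = $65.75
PFL insurance: $6575.04 × 0.005 = $32.88
Group life insurance premium: $290.78
Total deductions = $164.38 + $65.75 + $32.88 + $290.78 = $553.79
Net pay = $6575.04 − $553.79 = $6021.25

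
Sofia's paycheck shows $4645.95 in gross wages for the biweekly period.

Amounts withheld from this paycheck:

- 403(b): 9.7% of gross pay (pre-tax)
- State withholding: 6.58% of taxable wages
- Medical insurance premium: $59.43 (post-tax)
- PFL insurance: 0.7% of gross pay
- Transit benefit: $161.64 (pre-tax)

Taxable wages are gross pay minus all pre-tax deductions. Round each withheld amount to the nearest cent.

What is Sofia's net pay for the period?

$3676.29

Transit benefit: $161.64
403(b): $4645.95 × 0.097 = $450.66
Pre-tax total = $161.64 + $450.66 = $612.30
Taxable wages = $4645.95 − $612.30 = $4033.65
State withholding: $4033.65 × 0.0658 = $265.41
PFL insurance: $4645.95 × 0.007 = $32.52
Medical insurance premium: $59.43
Total deductions = $161.64 + $450.66 + $265.41 + $32.52 + $59.43 = $969.66
Net pay = $4645.95 − $969.66 = $3676.29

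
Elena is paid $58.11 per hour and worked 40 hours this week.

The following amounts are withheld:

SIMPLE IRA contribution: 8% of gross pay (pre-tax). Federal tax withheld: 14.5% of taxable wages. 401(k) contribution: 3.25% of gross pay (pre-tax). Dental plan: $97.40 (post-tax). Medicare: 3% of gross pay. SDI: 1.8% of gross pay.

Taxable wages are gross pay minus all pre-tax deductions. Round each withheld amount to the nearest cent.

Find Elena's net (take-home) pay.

$1,554.82

Gross pay: 40 × $58.11 = $2,324.40
SIMPLE IRA contribution: $2,324.40 × 0.08 = $185.95
401(k) contribution: $2,324.40 × 0.0325 = $75.54
Pre-tax total = $185.95 + $75.54 = $261.49
Taxable wages = $2,324.40 − $261.49 = $2,062.91
Federal tax withheld: $2,062.91 × 0.145 = $299.12
SDI: $2,324.40 × 0.018 = $41.84
Medicare: $2,324.40 × 0.03 = $69.73
Dental plan: $97.40
Total deductions = $185.95 + $75.54 + $299.12 + $41.84 + $69.73 + $97.40 = $769.58
Net pay = $2,324.40 − $769.58 = $1,554.82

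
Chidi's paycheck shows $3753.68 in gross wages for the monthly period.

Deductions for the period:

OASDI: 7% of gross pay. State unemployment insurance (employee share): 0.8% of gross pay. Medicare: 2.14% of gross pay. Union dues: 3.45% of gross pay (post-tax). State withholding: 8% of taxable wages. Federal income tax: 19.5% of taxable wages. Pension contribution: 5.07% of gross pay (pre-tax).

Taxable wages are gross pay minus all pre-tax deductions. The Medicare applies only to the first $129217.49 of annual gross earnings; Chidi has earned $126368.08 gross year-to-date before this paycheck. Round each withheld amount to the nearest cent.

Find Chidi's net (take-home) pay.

$2100.17

Pension contribution: $3753.68 × 0.0507 = $190.31
Taxable wages = $3753.68 − $190.31 = $3563.37
State withholding: $3563.37 × 0.08 = $285.07
Federal income tax: $3563.37 × 0.195 = $694.86
Medicare: only $129217.49 − $126368.08 = $2849.41 of this check is subject → $2849.41 × 0.0214 = $60.98
State unemployment insurance (employee share): $3753.68 × 0.008 = $30.03
OASDI: $3753.68 × 0.07 = $262.76
Union dues: $3753.68 × 0.0345 = $129.50
Total deductions = $190.31 + $285.07 + $694.86 + $60.98 + $30.03 + $262.76 + $129.50 = $1653.51
Net pay = $3753.68 − $1653.51 = $2100.17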